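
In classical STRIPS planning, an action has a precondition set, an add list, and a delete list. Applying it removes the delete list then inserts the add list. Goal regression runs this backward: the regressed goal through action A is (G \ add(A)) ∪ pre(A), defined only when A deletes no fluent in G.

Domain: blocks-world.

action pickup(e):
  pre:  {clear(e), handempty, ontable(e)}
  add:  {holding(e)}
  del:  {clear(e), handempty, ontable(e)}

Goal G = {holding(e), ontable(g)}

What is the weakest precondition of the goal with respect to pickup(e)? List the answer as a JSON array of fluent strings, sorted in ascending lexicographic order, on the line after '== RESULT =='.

Compute (G \ add) ∪ pre:
  G ∩ del = {}  (empty — regression defined)
  G \ add = {holding(e), ontable(g)} \ {holding(e)} = {ontable(g)}
  ∪ pre   = {ontable(g)} ∪ {clear(e), handempty, ontable(e)}
          = {clear(e), handempty, ontable(e), ontable(g)}

== RESULT ==
["clear(e)", "handempty", "ontable(e)", "ontable(g)"]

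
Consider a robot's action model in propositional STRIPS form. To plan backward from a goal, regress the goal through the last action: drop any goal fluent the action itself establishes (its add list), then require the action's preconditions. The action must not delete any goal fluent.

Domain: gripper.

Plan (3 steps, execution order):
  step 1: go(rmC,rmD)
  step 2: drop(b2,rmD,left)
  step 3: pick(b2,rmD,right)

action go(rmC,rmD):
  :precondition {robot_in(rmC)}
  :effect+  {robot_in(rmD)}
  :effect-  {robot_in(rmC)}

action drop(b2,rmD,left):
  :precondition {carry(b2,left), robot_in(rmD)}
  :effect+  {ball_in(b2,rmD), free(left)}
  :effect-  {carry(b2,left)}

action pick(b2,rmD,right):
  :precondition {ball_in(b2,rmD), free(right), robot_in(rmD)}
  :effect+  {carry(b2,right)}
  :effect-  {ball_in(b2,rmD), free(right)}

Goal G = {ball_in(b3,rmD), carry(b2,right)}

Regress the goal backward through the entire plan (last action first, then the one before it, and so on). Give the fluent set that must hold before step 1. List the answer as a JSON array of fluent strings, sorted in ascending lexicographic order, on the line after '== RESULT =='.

Regress step by step:
  through step 3 (pick(b2,rmD,right)): drop {carry(b2,right)}, keep {ball_in(b3,rmD)}, require {ball_in(b2,rmD), free(right), robot_in(rmD)}
    → {ball_in(b2,rmD), ball_in(b3,rmD), free(right), robot_in(rmD)}
  through step 2 (drop(b2,rmD,left)): drop {ball_in(b2,rmD)}, keep {ball_in(b3,rmD), free(right), robot_in(rmD)}, require {carry(b2,left), robot_in(rmD)}
    → {ball_in(b3,rmD), carry(b2,left), free(right), robot_in(rmD)}
  through step 1 (go(rmC,rmD)): drop {robot_in(rmD)}, keep {ball_in(b3,rmD), carry(b2,left), free(right)}, require {robot_in(rmC)}
    → {ball_in(b3,rmD), carry(b2,left), free(right), robot_in(rmC)}

== RESULT ==
["ball_in(b3,rmD)", "carry(b2,left)", "free(right)", "robot_in(rmC)"]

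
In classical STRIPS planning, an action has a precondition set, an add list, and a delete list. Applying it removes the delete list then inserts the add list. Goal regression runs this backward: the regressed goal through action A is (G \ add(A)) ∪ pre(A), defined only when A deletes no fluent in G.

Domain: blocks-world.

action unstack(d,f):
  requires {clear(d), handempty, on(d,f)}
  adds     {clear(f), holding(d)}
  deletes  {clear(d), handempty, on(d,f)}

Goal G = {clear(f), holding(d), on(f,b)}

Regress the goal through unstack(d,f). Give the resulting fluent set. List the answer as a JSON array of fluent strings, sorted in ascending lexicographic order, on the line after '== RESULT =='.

Compute (G \ add) ∪ pre:
  G ∩ del = {}  (empty — regression defined)
  G \ add = {clear(f), holding(d), on(f,b)} \ {clear(f), holding(d)} = {on(f,b)}
  ∪ pre   = {on(f,b)} ∪ {clear(d), handempty, on(d,f)}
          = {clear(d), handempty, on(d,f), on(f,b)}

== RESULT ==
["clear(d)", "handempty", "on(d,f)", "on(f,b)"]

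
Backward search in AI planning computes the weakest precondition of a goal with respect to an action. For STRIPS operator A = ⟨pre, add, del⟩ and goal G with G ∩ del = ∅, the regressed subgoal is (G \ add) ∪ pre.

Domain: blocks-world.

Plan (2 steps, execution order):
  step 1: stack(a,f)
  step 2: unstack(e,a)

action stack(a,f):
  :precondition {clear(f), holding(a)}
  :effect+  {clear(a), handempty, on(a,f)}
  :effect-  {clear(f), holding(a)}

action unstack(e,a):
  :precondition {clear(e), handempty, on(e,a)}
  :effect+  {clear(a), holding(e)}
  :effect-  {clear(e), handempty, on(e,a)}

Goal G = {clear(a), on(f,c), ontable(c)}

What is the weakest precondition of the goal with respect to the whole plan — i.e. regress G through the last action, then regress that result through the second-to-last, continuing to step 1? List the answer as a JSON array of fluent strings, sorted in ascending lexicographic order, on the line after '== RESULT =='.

Work backward from the goal:
  through step 2 (unstack(e,a)): drop {clear(a)}, keep {on(f,c), ontable(c)}, require {clear(e), handempty, on(e,a)}
    → {clear(e), handempty, on(e,a), on(f,c), ontable(c)}
  through step 1 (stack(a,f)): drop {handempty}, keep {clear(e), on(e,a), on(f,c), ontable(c)}, require {clear(f), holding(a)}
    → {clear(e), clear(f), holding(a), on(e,a), on(f,c), ontable(c)}

== RESULT ==
["clear(e)", "clear(f)", "holding(a)", "on(e,a)", "on(f,c)", "ontable(c)"]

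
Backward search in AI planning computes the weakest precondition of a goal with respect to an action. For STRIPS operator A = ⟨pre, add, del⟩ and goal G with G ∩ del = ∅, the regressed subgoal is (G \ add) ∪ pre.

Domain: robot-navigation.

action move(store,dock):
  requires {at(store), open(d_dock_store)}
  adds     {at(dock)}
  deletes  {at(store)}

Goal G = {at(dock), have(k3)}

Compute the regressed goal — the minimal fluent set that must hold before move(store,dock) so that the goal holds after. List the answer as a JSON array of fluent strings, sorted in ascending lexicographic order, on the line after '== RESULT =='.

Regress:
  G ∩ del = {}  (empty — regression defined)
  G \ add = {at(dock), have(k3)} \ {at(dock)} = {have(k3)}
  ∪ pre   = {have(k3)} ∪ {at(store), open(d_dock_store)}
          = {at(store), have(k3), open(d_dock_store)}

== RESULT ==
["at(store)", "have(k3)", "open(d_dock_store)"]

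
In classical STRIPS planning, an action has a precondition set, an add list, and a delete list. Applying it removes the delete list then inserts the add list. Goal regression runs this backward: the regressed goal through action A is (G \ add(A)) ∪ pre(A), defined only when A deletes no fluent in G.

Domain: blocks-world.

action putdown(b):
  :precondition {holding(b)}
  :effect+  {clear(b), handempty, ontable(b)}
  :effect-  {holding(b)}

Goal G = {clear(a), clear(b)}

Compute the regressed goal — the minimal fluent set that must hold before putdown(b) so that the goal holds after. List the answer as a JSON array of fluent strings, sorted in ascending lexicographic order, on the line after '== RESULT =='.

Compute (G \ add) ∪ pre:
  G ∩ del = {}  (empty — regression defined)
  G \ add = {clear(a), clear(b)} \ {clear(b), handempty, ontable(b)} = {clear(a)}
  ∪ pre   = {clear(a)} ∪ {holding(b)}
          = {clear(a), holding(b)}

== RESULT ==
["clear(a)", "holding(b)"]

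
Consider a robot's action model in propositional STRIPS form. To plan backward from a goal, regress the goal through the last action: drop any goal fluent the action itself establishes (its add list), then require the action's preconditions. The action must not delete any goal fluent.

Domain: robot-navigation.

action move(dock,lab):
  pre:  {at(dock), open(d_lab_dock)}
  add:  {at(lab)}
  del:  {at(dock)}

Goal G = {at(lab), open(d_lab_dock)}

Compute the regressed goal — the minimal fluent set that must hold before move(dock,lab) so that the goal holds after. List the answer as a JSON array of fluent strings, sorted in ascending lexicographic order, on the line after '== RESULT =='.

Regress:
  G ∩ del = {}  (empty — regression defined)
  G \ add = {at(lab), open(d_lab_dock)} \ {at(lab)} = {open(d_lab_dock)}
  ∪ pre   = {open(d_lab_dock)} ∪ {at(dock), open(d_lab_dock)}
          = {at(dock), open(d_lab_dock)}

== RESULT ==
["at(dock)", "open(d_lab_dock)"]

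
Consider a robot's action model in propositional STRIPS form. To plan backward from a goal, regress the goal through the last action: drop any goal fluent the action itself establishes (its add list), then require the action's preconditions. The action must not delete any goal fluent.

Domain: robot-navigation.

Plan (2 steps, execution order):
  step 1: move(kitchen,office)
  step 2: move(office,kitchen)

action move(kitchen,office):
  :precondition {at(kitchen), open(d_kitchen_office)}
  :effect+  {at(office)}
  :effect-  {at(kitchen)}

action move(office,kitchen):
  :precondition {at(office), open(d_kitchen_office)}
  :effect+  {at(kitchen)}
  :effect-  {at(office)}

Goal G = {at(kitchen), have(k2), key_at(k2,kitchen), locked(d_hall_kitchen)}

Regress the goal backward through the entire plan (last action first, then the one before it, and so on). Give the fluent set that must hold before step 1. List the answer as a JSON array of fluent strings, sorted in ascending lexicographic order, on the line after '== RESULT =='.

Work backward from the goal:
  through step 2 (move(office,kitchen)): drop {at(kitchen)}, keep {have(k2), key_at(k2,kitchen), locked(d_hall_kitchen)}, require {at(office), open(d_kitchen_office)}
    → {at(office), have(k2), key_at(k2,kitchen), locked(d_hall_kitchen), open(d_kitchen_office)}
  through step 1 (move(kitchen,office)): drop {at(office)}, keep {have(k2), key_at(k2,kitchen), locked(d_hall_kitchen), open(d_kitchen_office)}, require {at(kitchen), open(d_kitchen_office)}
    → {at(kitchen), have(k2), key_at(k2,kitchen), locked(d_hall_kitchen), open(d_kitchen_office)}

== RESULT ==
["at(kitchen)", "have(k2)", "key_at(k2,kitchen)", "locked(d_hall_kitchen)", "open(d_kitchen_office)"]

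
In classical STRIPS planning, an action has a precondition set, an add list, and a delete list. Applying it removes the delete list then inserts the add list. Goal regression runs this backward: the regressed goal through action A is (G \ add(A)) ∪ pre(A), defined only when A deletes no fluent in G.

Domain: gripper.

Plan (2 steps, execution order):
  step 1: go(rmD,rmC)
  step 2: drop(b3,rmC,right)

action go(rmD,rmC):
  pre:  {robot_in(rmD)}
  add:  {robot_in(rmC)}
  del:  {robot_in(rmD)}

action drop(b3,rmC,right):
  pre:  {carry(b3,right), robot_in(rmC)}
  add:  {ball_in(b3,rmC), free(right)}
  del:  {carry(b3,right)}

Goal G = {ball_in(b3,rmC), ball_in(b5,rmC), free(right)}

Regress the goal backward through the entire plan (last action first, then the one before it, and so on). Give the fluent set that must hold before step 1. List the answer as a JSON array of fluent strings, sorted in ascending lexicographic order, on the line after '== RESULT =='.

Regress step by step:
  through step 2 (drop(b3,rmC,right)): drop {ball_in(b3,rmC), free(right)}, keep {ball_in(b5,rmC)}, require {carry(b3,right), robot_in(rmC)}
    → {ball_in(b5,rmC), carry(b3,right), robot_in(rmC)}
  through step 1 (go(rmD,rmC)): drop {robot_in(rmC)}, keep {ball_in(b5,rmC), carry(b3,right)}, require {robot_in(rmD)}
    → {ball_in(b5,rmC), carry(b3,right), robot_in(rmD)}

== RESULT ==
["ball_in(b5,rmC)", "carry(b3,right)", "robot_in(rmD)"]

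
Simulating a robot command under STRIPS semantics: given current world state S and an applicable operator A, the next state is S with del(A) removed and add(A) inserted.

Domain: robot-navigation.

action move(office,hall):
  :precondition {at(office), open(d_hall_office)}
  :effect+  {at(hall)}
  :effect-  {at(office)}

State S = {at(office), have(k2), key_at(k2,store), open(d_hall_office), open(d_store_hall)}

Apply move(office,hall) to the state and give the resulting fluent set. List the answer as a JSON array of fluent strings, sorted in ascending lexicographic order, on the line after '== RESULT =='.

Compute (S \ del) ∪ add:
  pre ⊆ S: {at(office), open(d_hall_office)} ⊆ S  — applicable
  S \ del = {have(k2), key_at(k2,store), open(d_hall_office), open(d_store_hall)}
  ∪ add   = {at(hall), have(k2), key_at(k2,store), open(d_hall_office), open(d_store_hall)}

== RESULT ==
["at(hall)", "have(k2)", "key_at(k2,store)", "open(d_hall_office)", "open(d_store_hall)"]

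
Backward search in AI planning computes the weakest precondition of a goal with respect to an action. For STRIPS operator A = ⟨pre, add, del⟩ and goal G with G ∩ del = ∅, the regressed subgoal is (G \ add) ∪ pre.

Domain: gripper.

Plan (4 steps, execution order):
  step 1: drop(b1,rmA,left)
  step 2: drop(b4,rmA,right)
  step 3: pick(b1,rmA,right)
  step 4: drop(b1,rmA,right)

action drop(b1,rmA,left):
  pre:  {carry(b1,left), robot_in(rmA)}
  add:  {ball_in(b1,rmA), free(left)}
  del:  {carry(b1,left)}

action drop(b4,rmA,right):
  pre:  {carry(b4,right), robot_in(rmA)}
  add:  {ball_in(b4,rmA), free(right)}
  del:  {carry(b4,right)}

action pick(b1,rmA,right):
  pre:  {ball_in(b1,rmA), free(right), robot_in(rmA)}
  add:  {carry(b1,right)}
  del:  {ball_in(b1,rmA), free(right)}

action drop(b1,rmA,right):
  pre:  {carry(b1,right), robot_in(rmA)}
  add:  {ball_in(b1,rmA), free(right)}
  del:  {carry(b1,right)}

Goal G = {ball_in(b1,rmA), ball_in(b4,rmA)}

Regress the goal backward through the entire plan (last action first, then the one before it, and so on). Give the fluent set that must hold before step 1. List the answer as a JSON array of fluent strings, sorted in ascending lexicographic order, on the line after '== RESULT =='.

Work backward from the goal:
  through step 4 (drop(b1,rmA,right)): drop {ball_in(b1,rmA)}, keep {ball_in(b4,rmA)}, require {carry(b1,right), robot_in(rmA)}
    → {ball_in(b4,rmA), carry(b1,right), robot_in(rmA)}
  through step 3 (pick(b1,rmA,right)): drop {carry(b1,right)}, keep {ball_in(b4,rmA), robot_in(rmA)}, require {ball_in(b1,rmA), free(right), robot_in(rmA)}
    → {ball_in(b1,rmA), ball_in(b4,rmA), free(right), robot_in(rmA)}
  through step 2 (drop(b4,rmA,right)): drop {ball_in(b4,rmA), free(right)}, keep {ball_in(b1,rmA), robot_in(rmA)}, require {carry(b4,right), robot_in(rmA)}
    → {ball_in(b1,rmA), carry(b4,right), robot_in(rmA)}
  through step 1 (drop(b1,rmA,left)): drop {ball_in(b1,rmA)}, keep {carry(b4,right), robot_in(rmA)}, require {carry(b1,left), robot_in(rmA)}
    → {carry(b1,left), carry(b4,right), robot_in(rmA)}

== RESULT ==
["carry(b1,left)", "carry(b4,right)", "robot_in(rmA)"]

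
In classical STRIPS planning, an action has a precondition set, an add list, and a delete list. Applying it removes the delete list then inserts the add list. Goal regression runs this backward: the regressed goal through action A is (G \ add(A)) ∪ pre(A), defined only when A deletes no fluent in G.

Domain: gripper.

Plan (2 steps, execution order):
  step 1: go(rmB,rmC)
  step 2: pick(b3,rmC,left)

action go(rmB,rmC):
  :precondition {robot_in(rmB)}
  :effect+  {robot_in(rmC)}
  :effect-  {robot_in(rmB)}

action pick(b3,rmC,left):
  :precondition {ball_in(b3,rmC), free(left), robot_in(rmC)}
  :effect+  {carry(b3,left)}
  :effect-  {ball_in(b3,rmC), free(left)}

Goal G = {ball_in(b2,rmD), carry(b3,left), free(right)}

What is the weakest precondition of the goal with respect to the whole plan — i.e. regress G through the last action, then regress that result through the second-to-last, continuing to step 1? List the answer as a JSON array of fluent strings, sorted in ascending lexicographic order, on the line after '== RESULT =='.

Regress step by step:
  through step 2 (pick(b3,rmC,left)): drop {carry(b3,left)}, keep {ball_in(b2,rmD), free(right)}, require {ball_in(b3,rmC), free(left), robot_in(rmC)}
    → {ball_in(b2,rmD), ball_in(b3,rmC), free(left), free(right), robot_in(rmC)}
  through step 1 (go(rmB,rmC)): drop {robot_in(rmC)}, keep {ball_in(b2,rmD), ball_in(b3,rmC), free(left), free(right)}, require {robot_in(rmB)}
    → {ball_in(b2,rmD), ball_in(b3,rmC), free(left), free(right), robot_in(rmB)}

== RESULT ==
["ball_in(b2,rmD)", "ball_in(b3,rmC)", "free(left)", "free(right)", "robot_in(rmB)"]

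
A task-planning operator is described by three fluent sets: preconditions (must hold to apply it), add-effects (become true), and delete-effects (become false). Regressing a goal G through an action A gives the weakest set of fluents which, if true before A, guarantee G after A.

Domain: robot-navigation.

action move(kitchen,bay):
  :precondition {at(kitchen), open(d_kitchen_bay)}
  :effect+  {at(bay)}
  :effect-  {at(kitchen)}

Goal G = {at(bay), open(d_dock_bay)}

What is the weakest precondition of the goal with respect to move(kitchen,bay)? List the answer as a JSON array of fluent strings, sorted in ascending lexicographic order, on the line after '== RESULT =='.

Compute (G \ add) ∪ pre:
  G ∩ del = {}  (empty — regression defined)
  G \ add = {at(bay), open(d_dock_bay)} \ {at(bay)} = {open(d_dock_bay)}
  ∪ pre   = {open(d_dock_bay)} ∪ {at(kitchen), open(d_kitchen_bay)}
          = {at(kitchen), open(d_dock_bay), open(d_kitchen_bay)}

== RESULT ==
["at(kitchen)", "open(d_dock_bay)", "open(d_kitchen_bay)"]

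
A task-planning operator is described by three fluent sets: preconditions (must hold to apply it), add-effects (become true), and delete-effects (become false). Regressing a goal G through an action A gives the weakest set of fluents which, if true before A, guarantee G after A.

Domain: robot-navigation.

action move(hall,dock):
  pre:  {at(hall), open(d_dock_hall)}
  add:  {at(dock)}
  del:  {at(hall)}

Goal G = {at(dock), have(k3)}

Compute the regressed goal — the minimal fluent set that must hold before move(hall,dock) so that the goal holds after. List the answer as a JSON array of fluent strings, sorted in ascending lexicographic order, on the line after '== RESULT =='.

Compute (G \ add) ∪ pre:
  G ∩ del = {}  (empty — regression defined)
  G \ add = {at(dock), have(k3)} \ {at(dock)} = {have(k3)}
  ∪ pre   = {have(k3)} ∪ {at(hall), open(d_dock_hall)}
          = {at(hall), have(k3), open(d_dock_hall)}

== RESULT ==
["at(hall)", "have(k3)", "open(d_dock_hall)"]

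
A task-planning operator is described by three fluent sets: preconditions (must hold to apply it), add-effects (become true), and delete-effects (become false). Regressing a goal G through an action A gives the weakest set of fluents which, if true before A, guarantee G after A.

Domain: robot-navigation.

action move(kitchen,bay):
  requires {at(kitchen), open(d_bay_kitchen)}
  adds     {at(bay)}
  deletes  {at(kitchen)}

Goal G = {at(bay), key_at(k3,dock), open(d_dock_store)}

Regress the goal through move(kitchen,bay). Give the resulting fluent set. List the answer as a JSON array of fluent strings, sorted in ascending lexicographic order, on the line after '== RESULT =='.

Compute (G \ add) ∪ pre:
  G ∩ del = {}  (empty — regression defined)
  G \ add = {at(bay), key_at(k3,dock), open(d_dock_store)} \ {at(bay)} = {key_at(k3,dock), open(d_dock_store)}
  ∪ pre   = {key_at(k3,dock), open(d_dock_store)} ∪ {at(kitchen), open(d_bay_kitchen)}
          = {at(kitchen), key_at(k3,dock), open(d_bay_kitchen), open(d_dock_store)}

== RESULT ==
["at(kitchen)", "key_at(k3,dock)", "open(d_bay_kitchen)", "open(d_dock_store)"]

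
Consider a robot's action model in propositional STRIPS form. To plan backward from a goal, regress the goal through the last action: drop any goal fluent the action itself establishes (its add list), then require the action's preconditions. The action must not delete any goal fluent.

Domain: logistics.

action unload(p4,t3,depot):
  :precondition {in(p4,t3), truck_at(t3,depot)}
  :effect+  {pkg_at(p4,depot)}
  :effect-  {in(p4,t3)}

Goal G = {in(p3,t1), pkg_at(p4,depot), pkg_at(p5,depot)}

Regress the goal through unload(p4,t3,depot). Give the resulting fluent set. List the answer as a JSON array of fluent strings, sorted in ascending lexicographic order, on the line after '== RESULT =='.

Compute (G \ add) ∪ pre:
  G ∩ del = {}  (empty — regression defined)
  G \ add = {in(p3,t1), pkg_at(p4,depot), pkg_at(p5,depot)} \ {pkg_at(p4,depot)} = {in(p3,t1), pkg_at(p5,depot)}
  ∪ pre   = {in(p3,t1), pkg_at(p5,depot)} ∪ {in(p4,t3), truck_at(t3,depot)}
          = {in(p3,t1), in(p4,t3), pkg_at(p5,depot), truck_at(t3,depot)}

== RESULT ==
["in(p3,t1)", "in(p4,t3)", "pkg_at(p5,depot)", "truck_at(t3,depot)"]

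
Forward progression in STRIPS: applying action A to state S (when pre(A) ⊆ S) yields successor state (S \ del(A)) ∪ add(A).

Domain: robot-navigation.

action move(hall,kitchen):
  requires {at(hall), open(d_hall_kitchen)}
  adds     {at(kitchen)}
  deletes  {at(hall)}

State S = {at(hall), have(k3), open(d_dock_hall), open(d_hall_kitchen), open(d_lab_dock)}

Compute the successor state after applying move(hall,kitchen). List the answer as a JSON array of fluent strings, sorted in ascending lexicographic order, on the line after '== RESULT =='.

Progress:
  pre ⊆ S: {at(hall), open(d_hall_kitchen)} ⊆ S  — applicable
  S \ del = {have(k3), open(d_dock_hall), open(d_hall_kitchen), open(d_lab_dock)}
  ∪ add   = {at(kitchen), have(k3), open(d_dock_hall), open(d_hall_kitchen), open(d_lab_dock)}

== RESULT ==
["at(kitchen)", "have(k3)", "open(d_dock_hall)", "open(d_hall_kitchen)", "open(d_lab_dock)"]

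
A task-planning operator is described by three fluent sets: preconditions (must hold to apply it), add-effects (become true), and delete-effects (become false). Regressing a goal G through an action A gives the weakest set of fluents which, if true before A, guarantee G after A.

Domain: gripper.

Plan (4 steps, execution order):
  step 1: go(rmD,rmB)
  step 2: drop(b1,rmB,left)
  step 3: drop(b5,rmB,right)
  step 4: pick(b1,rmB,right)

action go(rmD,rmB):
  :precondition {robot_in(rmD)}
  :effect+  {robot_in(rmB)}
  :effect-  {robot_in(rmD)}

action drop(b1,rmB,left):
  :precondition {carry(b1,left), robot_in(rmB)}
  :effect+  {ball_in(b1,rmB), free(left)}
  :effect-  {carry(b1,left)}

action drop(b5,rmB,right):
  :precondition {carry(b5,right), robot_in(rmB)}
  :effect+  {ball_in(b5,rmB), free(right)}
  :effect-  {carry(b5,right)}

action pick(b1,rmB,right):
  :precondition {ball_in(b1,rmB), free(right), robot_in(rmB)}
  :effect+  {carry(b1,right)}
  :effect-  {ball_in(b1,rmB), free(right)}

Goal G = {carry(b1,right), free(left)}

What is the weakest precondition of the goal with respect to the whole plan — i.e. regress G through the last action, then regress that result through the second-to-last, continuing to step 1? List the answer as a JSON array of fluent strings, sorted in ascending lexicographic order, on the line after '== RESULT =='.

Regress step by step:
  through step 4 (pick(b1,rmB,right)): drop {carry(b1,right)}, keep {free(left)}, require {ball_in(b1,rmB), free(right), robot_in(rmB)}
    → {ball_in(b1,rmB), free(left), free(right), robot_in(rmB)}
  through step 3 (drop(b5,rmB,right)): drop {free(right)}, keep {ball_in(b1,rmB), free(left), robot_in(rmB)}, require {carry(b5,right), robot_in(rmB)}
    → {ball_in(b1,rmB), carry(b5,right), free(left), robot_in(rmB)}
  through step 2 (drop(b1,rmB,left)): drop {ball_in(b1,rmB), free(left)}, keep {carry(b5,right), robot_in(rmB)}, require {carry(b1,left), robot_in(rmB)}
    → {carry(b1,left), carry(b5,right), robot_in(rmB)}
  through step 1 (go(rmD,rmB)): drop {robot_in(rmB)}, keep {carry(b1,left), carry(b5,right)}, require {robot_in(rmD)}
    → {carry(b1,left), carry(b5,right), robot_in(rmD)}

== RESULT ==
["carry(b1,left)", "carry(b5,right)", "robot_in(rmD)"]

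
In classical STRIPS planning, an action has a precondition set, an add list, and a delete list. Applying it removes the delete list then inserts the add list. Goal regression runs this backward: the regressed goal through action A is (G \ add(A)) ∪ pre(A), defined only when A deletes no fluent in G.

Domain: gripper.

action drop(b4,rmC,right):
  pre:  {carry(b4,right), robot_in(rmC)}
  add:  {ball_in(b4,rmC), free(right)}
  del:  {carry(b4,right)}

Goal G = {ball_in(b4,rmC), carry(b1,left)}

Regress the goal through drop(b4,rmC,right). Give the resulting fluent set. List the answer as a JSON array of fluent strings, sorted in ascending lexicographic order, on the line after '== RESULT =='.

Regress:
  G ∩ del = {}  (empty — regression defined)
  G \ add = {ball_in(b4,rmC), carry(b1,left)} \ {ball_in(b4,rmC), free(right)} = {carry(b1,left)}
  ∪ pre   = {carry(b1,left)} ∪ {carry(b4,right), robot_in(rmC)}
          = {carry(b1,left), carry(b4,right), robot_in(rmC)}

== RESULT ==
["carry(b1,left)", "carry(b4,right)", "robot_in(rmC)"]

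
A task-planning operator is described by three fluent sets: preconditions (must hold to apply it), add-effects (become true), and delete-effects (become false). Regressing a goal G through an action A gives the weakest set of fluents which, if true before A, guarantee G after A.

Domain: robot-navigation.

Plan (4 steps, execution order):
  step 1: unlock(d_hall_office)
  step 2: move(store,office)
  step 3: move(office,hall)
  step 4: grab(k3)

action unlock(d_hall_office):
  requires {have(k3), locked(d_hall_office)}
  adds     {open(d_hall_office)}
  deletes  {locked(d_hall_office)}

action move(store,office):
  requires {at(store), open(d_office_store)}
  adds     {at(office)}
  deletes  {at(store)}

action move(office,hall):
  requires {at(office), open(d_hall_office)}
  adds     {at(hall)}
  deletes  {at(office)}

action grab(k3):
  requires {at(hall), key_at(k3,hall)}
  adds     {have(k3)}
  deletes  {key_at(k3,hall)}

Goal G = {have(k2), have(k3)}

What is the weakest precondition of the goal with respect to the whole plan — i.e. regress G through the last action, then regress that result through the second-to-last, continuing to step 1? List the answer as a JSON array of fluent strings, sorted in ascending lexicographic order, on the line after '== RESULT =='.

Regress step by step:
  through step 4 (grab(k3)): drop {have(k3)}, keep {have(k2)}, require {at(hall), key_at(k3,hall)}
    → {at(hall), have(k2), key_at(k3,hall)}
  through step 3 (move(office,hall)): drop {at(hall)}, keep {have(k2), key_at(k3,hall)}, require {at(office), open(d_hall_office)}
    → {at(office), have(k2), key_at(k3,hall), open(d_hall_office)}
  through step 2 (move(store,office)): drop {at(office)}, keep {have(k2), key_at(k3,hall), open(d_hall_office)}, require {at(store), open(d_office_store)}
    → {at(store), have(k2), key_at(k3,hall), open(d_hall_office), open(d_office_store)}
  through step 1 (unlock(d_hall_office)): drop {open(d_hall_office)}, keep {at(store), have(k2), key_at(k3,hall), open(d_office_store)}, require {have(k3), locked(d_hall_office)}
    → {at(store), have(k2), have(k3), key_at(k3,hall), locked(d_hall_office), open(d_office_store)}

== RESULT ==
["at(store)", "have(k2)", "have(k3)", "key_at(k3,hall)", "locked(d_hall_office)", "open(d_office_store)"]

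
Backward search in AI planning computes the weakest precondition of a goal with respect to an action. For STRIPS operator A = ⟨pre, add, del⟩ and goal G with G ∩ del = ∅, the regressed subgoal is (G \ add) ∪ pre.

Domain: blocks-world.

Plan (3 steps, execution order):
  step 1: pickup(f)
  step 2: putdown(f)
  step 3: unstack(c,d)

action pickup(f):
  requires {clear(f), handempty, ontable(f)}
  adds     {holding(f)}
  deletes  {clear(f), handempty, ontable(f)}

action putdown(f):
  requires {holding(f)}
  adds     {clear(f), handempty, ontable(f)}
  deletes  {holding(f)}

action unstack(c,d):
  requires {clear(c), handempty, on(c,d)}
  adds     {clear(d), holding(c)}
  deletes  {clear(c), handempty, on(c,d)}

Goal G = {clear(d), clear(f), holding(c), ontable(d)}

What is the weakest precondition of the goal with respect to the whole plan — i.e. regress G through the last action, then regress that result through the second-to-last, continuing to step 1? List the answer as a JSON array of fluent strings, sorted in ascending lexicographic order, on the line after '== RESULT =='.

Work backward from the goal:
  through step 3 (unstack(c,d)): drop {clear(d), holding(c)}, keep {clear(f), ontable(d)}, require {clear(c), handempty, on(c,d)}
    → {clear(c), clear(f), handempty, on(c,d), ontable(d)}
  through step 2 (putdown(f)): drop {clear(f), handempty}, keep {clear(c), on(c,d), ontable(d)}, require {holding(f)}
    → {clear(c), holding(f), on(c,d), ontable(d)}
  through step 1 (pickup(f)): drop {holding(f)}, keep {clear(c), on(c,d), ontable(d)}, require {clear(f), handempty, ontable(f)}
    → {clear(c), clear(f), handempty, on(c,d), ontable(d), ontable(f)}

== RESULT ==
["clear(c)", "clear(f)", "handempty", "on(c,d)", "ontable(d)", "ontable(f)"]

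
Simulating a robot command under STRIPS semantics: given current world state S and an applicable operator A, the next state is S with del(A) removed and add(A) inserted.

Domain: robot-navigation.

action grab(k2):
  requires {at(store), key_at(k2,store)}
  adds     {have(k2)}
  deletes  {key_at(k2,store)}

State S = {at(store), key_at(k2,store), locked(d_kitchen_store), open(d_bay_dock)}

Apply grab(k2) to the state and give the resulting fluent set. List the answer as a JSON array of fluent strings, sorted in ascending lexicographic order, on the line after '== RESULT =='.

Compute (S \ del) ∪ add:
  pre ⊆ S: {at(store), key_at(k2,store)} ⊆ S  — applicable
  S \ del = {at(store), locked(d_kitchen_store), open(d_bay_dock)}
  ∪ add   = {at(store), have(k2), locked(d_kitchen_store), open(d_bay_dock)}

== RESULT ==
["at(store)", "have(k2)", "locked(d_kitchen_store)", "open(d_bay_dock)"]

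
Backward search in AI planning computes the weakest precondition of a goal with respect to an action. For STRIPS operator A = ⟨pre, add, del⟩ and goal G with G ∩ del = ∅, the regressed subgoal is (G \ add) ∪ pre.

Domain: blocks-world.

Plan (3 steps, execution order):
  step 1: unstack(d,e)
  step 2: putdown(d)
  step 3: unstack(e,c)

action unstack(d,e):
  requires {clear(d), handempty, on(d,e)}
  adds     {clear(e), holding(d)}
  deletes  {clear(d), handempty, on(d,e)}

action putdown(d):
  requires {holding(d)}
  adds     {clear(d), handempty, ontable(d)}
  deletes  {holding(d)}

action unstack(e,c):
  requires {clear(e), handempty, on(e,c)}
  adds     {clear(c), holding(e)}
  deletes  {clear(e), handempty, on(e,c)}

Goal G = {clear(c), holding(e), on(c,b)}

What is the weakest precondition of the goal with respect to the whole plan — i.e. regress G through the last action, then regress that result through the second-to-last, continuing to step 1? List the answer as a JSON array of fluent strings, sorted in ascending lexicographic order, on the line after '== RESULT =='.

Regress step by step:
  through step 3 (unstack(e,c)): drop {clear(c), holding(e)}, keep {on(c,b)}, require {clear(e), handempty, on(e,c)}
    → {clear(e), handempty, on(c,b), on(e,c)}
  through step 2 (putdown(d)): drop {handempty}, keep {clear(e), on(c,b), on(e,c)}, require {holding(d)}
    → {clear(e), holding(d), on(c,b), on(e,c)}
  through step 1 (unstack(d,e)): drop {clear(e), holding(d)}, keep {on(c,b), on(e,c)}, require {clear(d), handempty, on(d,e)}
    → {clear(d), handempty, on(c,b), on(d,e), on(e,c)}

== RESULT ==
["clear(d)", "handempty", "on(c,b)", "on(d,e)", "on(e,c)"]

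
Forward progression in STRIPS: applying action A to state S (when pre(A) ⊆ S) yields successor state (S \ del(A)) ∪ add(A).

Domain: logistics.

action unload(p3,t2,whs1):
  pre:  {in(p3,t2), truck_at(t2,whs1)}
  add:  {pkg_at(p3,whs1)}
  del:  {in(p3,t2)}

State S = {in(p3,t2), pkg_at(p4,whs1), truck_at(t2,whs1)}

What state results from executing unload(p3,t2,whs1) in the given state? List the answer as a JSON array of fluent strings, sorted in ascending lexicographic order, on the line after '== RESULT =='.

Progress:
  pre ⊆ S: {in(p3,t2), truck_at(t2,whs1)} ⊆ S  — applicable
  S \ del = {pkg_at(p4,whs1), truck_at(t2,whs1)}
  ∪ add   = {pkg_at(p3,whs1), pkg_at(p4,whs1), truck_at(t2,whs1)}

== RESULT ==
["pkg_at(p3,whs1)", "pkg_at(p4,whs1)", "truck_at(t2,whs1)"]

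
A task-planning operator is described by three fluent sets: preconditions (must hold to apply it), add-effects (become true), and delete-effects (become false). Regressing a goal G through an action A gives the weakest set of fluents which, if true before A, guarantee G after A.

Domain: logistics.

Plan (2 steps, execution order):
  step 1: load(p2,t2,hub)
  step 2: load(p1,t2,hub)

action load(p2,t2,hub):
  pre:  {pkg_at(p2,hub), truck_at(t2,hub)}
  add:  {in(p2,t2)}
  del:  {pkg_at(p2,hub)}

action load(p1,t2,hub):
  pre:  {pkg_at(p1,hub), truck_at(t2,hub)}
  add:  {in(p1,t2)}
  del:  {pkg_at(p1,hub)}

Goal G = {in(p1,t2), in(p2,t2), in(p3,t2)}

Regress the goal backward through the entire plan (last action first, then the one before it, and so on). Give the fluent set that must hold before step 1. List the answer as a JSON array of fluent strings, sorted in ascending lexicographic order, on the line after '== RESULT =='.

Regress step by step:
  through step 2 (load(p1,t2,hub)): drop {in(p1,t2)}, keep {in(p2,t2), in(p3,t2)}, require {pkg_at(p1,hub), truck_at(t2,hub)}
    → {in(p2,t2), in(p3,t2), pkg_at(p1,hub), truck_at(t2,hub)}
  through step 1 (load(p2,t2,hub)): drop {in(p2,t2)}, keep {in(p3,t2), pkg_at(p1,hub), truck_at(t2,hub)}, require {pkg_at(p2,hub), truck_at(t2,hub)}
    → {in(p3,t2), pkg_at(p1,hub), pkg_at(p2,hub), truck_at(t2,hub)}

== RESULT ==
["in(p3,t2)", "pkg_at(p1,hub)", "pkg_at(p2,hub)", "truck_at(t2,hub)"]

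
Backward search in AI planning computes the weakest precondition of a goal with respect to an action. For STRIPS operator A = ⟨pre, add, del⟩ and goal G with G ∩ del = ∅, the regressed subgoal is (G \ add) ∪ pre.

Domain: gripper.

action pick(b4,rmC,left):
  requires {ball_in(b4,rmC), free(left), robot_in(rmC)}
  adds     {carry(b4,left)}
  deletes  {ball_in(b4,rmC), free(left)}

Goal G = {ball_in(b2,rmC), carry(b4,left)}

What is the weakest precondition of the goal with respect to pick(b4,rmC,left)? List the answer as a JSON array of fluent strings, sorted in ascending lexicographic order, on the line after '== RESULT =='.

Regress:
  G ∩ del = {}  (empty — regression defined)
  G \ add = {ball_in(b2,rmC), carry(b4,left)} \ {carry(b4,left)} = {ball_in(b2,rmC)}
  ∪ pre   = {ball_in(b2,rmC)} ∪ {ball_in(b4,rmC), free(left), robot_in(rmC)}
          = {ball_in(b2,rmC), ball_in(b4,rmC), free(left), robot_in(rmC)}

== RESULT ==
["ball_in(b2,rmC)", "ball_in(b4,rmC)", "free(left)", "robot_in(rmC)"]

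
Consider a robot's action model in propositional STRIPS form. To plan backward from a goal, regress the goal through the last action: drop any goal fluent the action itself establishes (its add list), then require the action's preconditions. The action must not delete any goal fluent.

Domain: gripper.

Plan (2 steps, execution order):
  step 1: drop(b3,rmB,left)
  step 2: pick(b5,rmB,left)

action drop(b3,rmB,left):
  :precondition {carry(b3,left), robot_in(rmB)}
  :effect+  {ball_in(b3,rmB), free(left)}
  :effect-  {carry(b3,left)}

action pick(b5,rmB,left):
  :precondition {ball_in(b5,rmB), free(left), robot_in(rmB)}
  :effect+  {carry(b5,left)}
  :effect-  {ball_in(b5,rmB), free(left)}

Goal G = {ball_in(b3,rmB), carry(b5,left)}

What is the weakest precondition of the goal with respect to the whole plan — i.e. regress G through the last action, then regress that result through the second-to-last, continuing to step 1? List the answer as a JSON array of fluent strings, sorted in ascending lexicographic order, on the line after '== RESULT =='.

Regress step by step:
  through step 2 (pick(b5,rmB,left)): drop {carry(b5,left)}, keep {ball_in(b3,rmB)}, require {ball_in(b5,rmB), free(left), robot_in(rmB)}
    → {ball_in(b3,rmB), ball_in(b5,rmB), free(left), robot_in(rmB)}
  through step 1 (drop(b3,rmB,left)): drop {ball_in(b3,rmB), free(left)}, keep {ball_in(b5,rmB), robot_in(rmB)}, require {carry(b3,left), robot_in(rmB)}
    → {ball_in(b5,rmB), carry(b3,left), robot_in(rmB)}

== RESULT ==
["ball_in(b5,rmB)", "carry(b3,left)", "robot_in(rmB)"]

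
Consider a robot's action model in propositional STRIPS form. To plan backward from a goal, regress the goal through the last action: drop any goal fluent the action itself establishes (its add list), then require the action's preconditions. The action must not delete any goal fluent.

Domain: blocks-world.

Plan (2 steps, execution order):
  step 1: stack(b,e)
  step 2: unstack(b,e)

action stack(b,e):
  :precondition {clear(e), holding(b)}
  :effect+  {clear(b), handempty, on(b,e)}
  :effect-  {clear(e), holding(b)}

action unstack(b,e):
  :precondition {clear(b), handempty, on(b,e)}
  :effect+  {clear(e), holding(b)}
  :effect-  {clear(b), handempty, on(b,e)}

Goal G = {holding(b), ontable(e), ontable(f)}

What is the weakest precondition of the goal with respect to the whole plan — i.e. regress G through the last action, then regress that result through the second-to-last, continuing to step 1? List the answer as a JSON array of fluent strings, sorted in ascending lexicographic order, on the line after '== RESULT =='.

Work backward from the goal:
  through step 2 (unstack(b,e)): drop {holding(b)}, keep {ontable(e), ontable(f)}, require {clear(b), handempty, on(b,e)}
    → {clear(b), handempty, on(b,e), ontable(e), ontable(f)}
  through step 1 (stack(b,e)): drop {clear(b), handempty, on(b,e)}, keep {ontable(e), ontable(f)}, require {clear(e), holding(b)}
    → {clear(e), holding(b), ontable(e), ontable(f)}

== RESULT ==
["clear(e)", "holding(b)", "ontable(e)", "ontable(f)"]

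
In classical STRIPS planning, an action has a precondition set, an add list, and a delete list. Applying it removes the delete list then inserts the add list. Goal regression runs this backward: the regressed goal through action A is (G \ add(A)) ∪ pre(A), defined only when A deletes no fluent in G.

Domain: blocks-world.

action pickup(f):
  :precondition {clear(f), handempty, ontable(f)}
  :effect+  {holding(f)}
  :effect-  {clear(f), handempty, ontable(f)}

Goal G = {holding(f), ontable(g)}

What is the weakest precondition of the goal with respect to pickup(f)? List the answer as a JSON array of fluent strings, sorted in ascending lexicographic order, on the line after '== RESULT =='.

Regress:
  G ∩ del = {}  (empty — regression defined)
  G \ add = {holding(f), ontable(g)} \ {holding(f)} = {ontable(g)}
  ∪ pre   = {ontable(g)} ∪ {clear(f), handempty, ontable(f)}
          = {clear(f), handempty, ontable(f), ontable(g)}

== RESULT ==
["clear(f)", "handempty", "ontable(f)", "ontable(g)"]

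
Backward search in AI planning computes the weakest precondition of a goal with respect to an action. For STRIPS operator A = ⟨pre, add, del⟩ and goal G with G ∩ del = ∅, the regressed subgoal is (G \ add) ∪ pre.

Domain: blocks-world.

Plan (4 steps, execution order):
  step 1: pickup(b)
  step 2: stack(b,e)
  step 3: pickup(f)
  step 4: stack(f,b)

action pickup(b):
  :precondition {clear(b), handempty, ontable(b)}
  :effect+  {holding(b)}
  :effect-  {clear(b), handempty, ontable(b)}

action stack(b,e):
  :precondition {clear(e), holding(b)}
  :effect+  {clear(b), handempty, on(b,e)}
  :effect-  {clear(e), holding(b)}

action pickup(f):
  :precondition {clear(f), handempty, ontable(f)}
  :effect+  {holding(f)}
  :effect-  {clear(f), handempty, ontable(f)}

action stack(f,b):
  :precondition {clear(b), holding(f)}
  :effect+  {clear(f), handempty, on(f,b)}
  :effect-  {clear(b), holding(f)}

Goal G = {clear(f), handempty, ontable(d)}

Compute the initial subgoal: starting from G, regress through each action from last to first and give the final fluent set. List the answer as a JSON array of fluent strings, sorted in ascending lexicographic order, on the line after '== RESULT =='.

Regress step by step:
  through step 4 (stack(f,b)): drop {clear(f), handempty}, keep {ontable(d)}, require {clear(b), holding(f)}
    → {clear(b), holding(f), ontable(d)}
  through step 3 (pickup(f)): drop {holding(f)}, keep {clear(b), ontable(d)}, require {clear(f), handempty, ontable(f)}
    → {clear(b), clear(f), handempty, ontable(d), ontable(f)}
  through step 2 (stack(b,e)): drop {clear(b), handempty}, keep {clear(f), ontable(d), ontable(f)}, require {clear(e), holding(b)}
    → {clear(e), clear(f), holding(b), ontable(d), ontable(f)}
  through step 1 (pickup(b)): drop {holding(b)}, keep {clear(e), clear(f), ontable(d), ontable(f)}, require {clear(b), handempty, ontable(b)}
    → {clear(b), clear(e), clear(f), handempty, ontable(b), ontable(d), ontable(f)}

== RESULT ==
["clear(b)", "clear(e)", "clear(f)", "handempty", "ontable(b)", "ontable(d)", "ontable(f)"]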